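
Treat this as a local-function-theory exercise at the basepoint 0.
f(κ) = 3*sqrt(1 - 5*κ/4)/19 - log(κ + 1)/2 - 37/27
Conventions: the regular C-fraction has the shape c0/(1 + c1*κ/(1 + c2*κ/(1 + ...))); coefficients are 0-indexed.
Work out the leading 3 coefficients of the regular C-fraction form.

The regular C-fraction coefficients are [-622/513, -2457/4976, 14975/17416].

Taylor coefficients (expand at 0): a_0 = -622/513, a_1 = -91/152, a_2 = 533/2432.
c0 = a_0 = -622/513. Peel one level at a time: if S = 1 + c*κ/S' with S'(0) = 1, then c is the κ-coefficient of S and S' = c*κ/(S - 1).
S_1 = c0/f = 1 + (-2457/4976)*κ + (5256225/12380288)*κ^2 + ...; c1 = -2457/4976.
S_2 = c1*κ/(S_1 - 1) = 1 + (14975/17416)*κ + ...; c2 = 14975/17416.


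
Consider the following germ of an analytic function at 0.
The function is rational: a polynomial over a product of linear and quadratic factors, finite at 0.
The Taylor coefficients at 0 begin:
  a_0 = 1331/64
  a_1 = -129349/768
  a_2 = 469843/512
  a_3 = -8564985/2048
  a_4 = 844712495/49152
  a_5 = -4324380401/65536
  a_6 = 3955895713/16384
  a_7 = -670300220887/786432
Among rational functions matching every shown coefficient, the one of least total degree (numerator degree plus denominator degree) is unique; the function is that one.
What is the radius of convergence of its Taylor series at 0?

No rational of total degree below 4 reproduces all 8 coefficients; solving the [1/3] Pade equations on them gives f(ζ) = (5*ζ/33 + 1)/(ζ + 4/11)**3, whose expansion matches every shown term.
Denominator factor (ζ + 4/11)^3: pole of order 3 at -4/11, modulus 4/11.
The radius of convergence is the smallest modulus among the singular points: 4/11.

The radius of convergence is 4/11.


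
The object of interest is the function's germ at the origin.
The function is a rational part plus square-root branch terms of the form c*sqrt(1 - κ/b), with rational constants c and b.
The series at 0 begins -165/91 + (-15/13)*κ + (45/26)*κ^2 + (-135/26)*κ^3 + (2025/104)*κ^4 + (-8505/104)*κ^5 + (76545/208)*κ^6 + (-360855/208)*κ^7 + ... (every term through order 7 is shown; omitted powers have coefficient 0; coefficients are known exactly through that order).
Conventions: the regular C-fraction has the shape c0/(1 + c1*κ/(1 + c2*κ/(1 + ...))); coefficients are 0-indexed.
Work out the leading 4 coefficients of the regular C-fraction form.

Taylor coefficients (read off): a_0 = -165/91, a_1 = -15/13, a_2 = 45/26, a_3 = -135/26.
c0 = a_0 = -165/91. Peel one level at a time: if S = 1 + c*κ/S' with S'(0) = 1, then c is the κ-coefficient of S and S' = c*κ/(S - 1).
S_1 = c0/f = 1 + (-7/11)*κ + (329/242)*κ^2 + ...; c1 = -7/11.
S_2 = c1*κ/(S_1 - 1) = 1 + (47/22)*κ + (-9/4)*κ^2 + ...; c2 = 47/22.
S_3 = c2*κ/(S_2 - 1) = 1 + (99/94)*κ + ...; c3 = 99/94.

The regular C-fraction coefficients are [-165/91, -7/11, 47/22, 99/94].


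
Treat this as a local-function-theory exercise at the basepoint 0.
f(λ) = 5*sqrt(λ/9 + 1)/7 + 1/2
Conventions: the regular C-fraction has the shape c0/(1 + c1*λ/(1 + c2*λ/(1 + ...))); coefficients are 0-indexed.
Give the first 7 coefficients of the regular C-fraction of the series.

Taylor coefficients (expand at 0): a_0 = 17/14, a_1 = 5/126, a_2 = -5/4536, a_3 = 5/81648, a_4 = -25/5878656, a_5 = 5/15116544, a_6 = -5/181398528.
c0 = a_0 = 17/14. Peel one level at a time: if S = 1 + c*λ/S' with S'(0) = 1, then c is the λ-coefficient of S and S' = c*λ/(S - 1).
S_1 = c0/f = 1 + (-5/153)*λ + (185/93636)*λ^2 + ...; c1 = -5/153.
S_2 = c1*λ/(S_1 - 1) = 1 + (37/612)*λ + (-1/1296)*λ^2 + ...; c2 = 37/612.
S_3 = c2*λ/(S_2 - 1) = 1 + (17/1332)*λ + (-323/591408)*λ^2 + ...; c3 = 17/1332.
S_4 = c3*λ/(S_3 - 1) = 1 + (19/444)*λ + (-1/1296)*λ^2 + ...; c4 = 19/444.
S_5 = c4*λ/(S_4 - 1) = 1 + (37/2052)*λ + (-2849/4210704)*λ^2 + ...; c5 = 37/2052.
S_6 = c5*λ/(S_5 - 1) = 1 + (77/2052)*λ + ...; c6 = 77/2052.

The regular C-fraction coefficients are [17/14, -5/153, 37/612, 17/1332, 19/444, 37/2052, 77/2052].


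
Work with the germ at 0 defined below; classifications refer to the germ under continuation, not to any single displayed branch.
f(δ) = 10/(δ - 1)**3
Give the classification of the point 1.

The point is a pole of order 3.

The denominator factor δ - 1 vanishes at 1 and appears to the power 3; the numerator there equals 10, nonzero, and no other factor vanishes.
Hence a pole whose order is the multiplicity, 3.


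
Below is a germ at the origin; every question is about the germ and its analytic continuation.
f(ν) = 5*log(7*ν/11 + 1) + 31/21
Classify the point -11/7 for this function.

The point is a logarithmic branch point.

The term (5)*log(1 - ν/(-11/7)) has argument 1 - -11/7/(-11/7) = 0 at -11/7: a logarithmic (infinitely-sheeted) branch point; the remaining terms are analytic or single-valued there.


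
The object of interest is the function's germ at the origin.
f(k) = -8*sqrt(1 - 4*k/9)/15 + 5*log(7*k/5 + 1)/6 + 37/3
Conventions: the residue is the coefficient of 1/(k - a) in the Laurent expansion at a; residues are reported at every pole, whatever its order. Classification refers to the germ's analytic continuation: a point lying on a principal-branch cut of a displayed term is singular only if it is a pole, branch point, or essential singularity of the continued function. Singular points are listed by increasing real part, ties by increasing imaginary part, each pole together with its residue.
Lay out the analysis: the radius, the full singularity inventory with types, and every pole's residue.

Branch term (-8/15)*sqrt(1 - k/(9/4)): its argument vanishes at k = 9/4, a square-root branch point, modulus 9/4.
Branch term (5/6)*log(1 - k/(-5/7)): its argument vanishes at k = -5/7, a logarithmic branch point, modulus 5/7.
The radius of convergence is the smallest modulus among the singular points: 5/7.
List the singular points by increasing real part (a conjugate pair: the negative imaginary part first).

Radius of convergence at 0: 5/7.
At -5/7: a logarithmic branch point.
At 9/4: an algebraic (square-root) branch point.


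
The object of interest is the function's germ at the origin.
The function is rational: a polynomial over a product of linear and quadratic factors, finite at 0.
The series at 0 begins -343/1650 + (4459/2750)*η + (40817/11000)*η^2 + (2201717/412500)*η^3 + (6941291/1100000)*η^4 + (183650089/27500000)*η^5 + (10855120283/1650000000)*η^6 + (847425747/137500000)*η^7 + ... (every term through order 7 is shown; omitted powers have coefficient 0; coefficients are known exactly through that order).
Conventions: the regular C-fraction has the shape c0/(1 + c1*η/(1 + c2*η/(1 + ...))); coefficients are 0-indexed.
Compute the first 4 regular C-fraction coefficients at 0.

Taylor coefficients (read off): a_0 = -343/1650, a_1 = 4459/2750, a_2 = 40817/11000, a_3 = 2201717/412500.
c0 = a_0 = -343/1650. Peel one level at a time: if S = 1 + c*η/S' with S'(0) = 1, then c is the η-coefficient of S and S' = c*η/(S - 1).
S_1 = c0/f = 1 + (39/5)*η + (7869/100)*η^2 + ...; c1 = 39/5.
S_2 = c1*η/(S_1 - 1) = 1 + (-2623/260)*η + (394499/202800)*η^2 + ...; c2 = -2623/260.
S_3 = c2*η/(S_2 - 1) = 1 + (394499/2045940)*η + ...; c3 = 394499/2045940.

The regular C-fraction coefficients are [-343/1650, 39/5, -2623/260, 394499/2045940].


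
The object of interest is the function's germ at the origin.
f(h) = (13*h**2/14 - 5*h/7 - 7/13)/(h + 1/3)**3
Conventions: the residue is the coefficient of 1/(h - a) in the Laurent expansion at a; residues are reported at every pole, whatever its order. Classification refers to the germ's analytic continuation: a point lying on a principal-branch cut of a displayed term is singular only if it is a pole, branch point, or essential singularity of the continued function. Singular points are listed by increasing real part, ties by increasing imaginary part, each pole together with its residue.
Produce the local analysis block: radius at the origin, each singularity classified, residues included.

Denominator factor (h + 1/3)^3: pole of order 3 at -1/3, modulus 1/3.
The radius of convergence is the smallest modulus among the singular points: 1/3.
At the order-3 pole -1/3 set g(h) = (h - (-1/3))^3*f(h) = 13*h**2/14 - 5*h/7 - 7/13.
Order-3 pole: residue = g''(a)/2; g''(-1/3) = 13/7, so the residue is 13/14.

Radius of convergence at 0: 1/3.
At -1/3: a pole of order 3; residue 13/14.


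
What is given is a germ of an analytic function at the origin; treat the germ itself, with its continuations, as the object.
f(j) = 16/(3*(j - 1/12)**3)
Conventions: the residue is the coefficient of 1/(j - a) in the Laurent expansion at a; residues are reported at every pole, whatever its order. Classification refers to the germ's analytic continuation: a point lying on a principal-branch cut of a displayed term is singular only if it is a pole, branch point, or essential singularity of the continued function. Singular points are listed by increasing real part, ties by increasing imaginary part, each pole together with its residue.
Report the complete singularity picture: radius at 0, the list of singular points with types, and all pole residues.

Denominator factor (j - 1/12)^3: pole of order 3 at 1/12, modulus 1/12.
The radius of convergence is the smallest modulus among the singular points: 1/12.
At the order-3 pole 1/12 set g(j) = (j - (1/12))^3*f(j) = 16/3.
Order-3 pole: residue = g''(a)/2; g''(1/12) = 0, so the residue is 0.

Radius of convergence at 0: 1/12.
At 1/12: a pole of order 3; residue 0.


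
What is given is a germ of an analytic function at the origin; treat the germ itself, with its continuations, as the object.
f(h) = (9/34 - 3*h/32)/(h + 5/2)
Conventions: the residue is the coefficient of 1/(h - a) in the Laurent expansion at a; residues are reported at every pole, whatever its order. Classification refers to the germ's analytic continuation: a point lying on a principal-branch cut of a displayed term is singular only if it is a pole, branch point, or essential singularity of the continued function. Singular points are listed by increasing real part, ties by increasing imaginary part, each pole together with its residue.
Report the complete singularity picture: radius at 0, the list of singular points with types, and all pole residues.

Radius of convergence at 0: 5/2.
At -5/2: a pole of order 1; residue 543/1088.

Denominator factor (h + 5/2): pole of order 1 at -5/2, modulus 5/2.
The radius of convergence is the smallest modulus among the singular points: 5/2.
At the order-1 pole -5/2 set g(h) = (h - (-5/2))*f(h) = 9/34 - 3*h/32.
Simple pole: residue = g(a) at a = -5/2, which is 543/1088.


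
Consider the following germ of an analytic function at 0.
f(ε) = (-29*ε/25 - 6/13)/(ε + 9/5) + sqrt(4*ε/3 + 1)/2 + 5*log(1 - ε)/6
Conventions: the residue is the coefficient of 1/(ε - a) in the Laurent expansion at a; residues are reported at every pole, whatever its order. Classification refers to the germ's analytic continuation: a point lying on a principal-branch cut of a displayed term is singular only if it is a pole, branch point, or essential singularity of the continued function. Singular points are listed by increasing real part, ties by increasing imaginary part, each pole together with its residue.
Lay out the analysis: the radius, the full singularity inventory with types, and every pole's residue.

Radius of convergence at 0: 3/4.
At -9/5: a pole of order 1; residue 2643/1625.
At -3/4: an algebraic (square-root) branch point.
At 1: a logarithmic branch point.

Denominator factor (ε + 9/5): pole of order 1 at -9/5, modulus 9/5.
Branch term (5/6)*log(1 - ε/(1)): its argument vanishes at ε = 1, a logarithmic branch point, modulus 1.
Branch term (1/2)*sqrt(1 - ε/(-3/4)): its argument vanishes at ε = -3/4, a square-root branch point, modulus 3/4.
The radius of convergence is the smallest modulus among the singular points: 3/4.
The branch terms are analytic at -9/5 and contribute nothing to the residue; only the rational part matters.
At the order-1 pole -9/5 set g(ε) = (ε - (-9/5))*(rational part) = -29*ε/25 - 6/13.
Simple pole: residue = g(a) at a = -9/5, which is 2643/1625.
List the singular points by increasing real part (a conjugate pair: the negative imaginary part first).


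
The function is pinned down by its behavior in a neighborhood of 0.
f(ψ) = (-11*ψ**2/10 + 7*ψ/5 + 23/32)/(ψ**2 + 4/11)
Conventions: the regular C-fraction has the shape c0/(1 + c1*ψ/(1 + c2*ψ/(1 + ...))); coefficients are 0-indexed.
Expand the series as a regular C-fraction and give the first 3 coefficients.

Taylor coefficients (expand at 0): a_0 = 253/128, a_1 = 77/20, a_2 = -21659/2560.
c0 = a_0 = 253/128. Peel one level at a time: if S = 1 + c*ψ/S' with S'(0) = 1, then c is the ψ-coefficient of S and S' = c*ψ/(S - 1).
S_1 = c0/f = 1 + (-224/115)*ψ + (427139/52900)*ψ^2 + ...; c1 = -224/115.
S_2 = c1*ψ/(S_1 - 1) = 1 + (427139/103040)*ψ + ...; c2 = 427139/103040.

The regular C-fraction coefficients are [253/128, -224/115, 427139/103040].


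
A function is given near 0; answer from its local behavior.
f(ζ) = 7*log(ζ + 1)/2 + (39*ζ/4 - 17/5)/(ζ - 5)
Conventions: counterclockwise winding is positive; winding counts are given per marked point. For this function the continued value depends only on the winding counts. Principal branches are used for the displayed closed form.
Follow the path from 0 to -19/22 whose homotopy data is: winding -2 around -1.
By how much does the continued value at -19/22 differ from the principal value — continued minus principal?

The rational part is single-valued and drops out of the difference; each branch term changes only by its own monodromy.
(7/2)*log(1 - ζ/(-1)): each positive loop around -1 adds 2*pi*i to the log, so winding -2 contributes (7/2)*(-2)*2*pi*i = -(14)*pi*i.
Summing the contributions at ζ = -19/22 gives -(14)*pi*i.

Continued minus principal equals -(14)*pi*i.


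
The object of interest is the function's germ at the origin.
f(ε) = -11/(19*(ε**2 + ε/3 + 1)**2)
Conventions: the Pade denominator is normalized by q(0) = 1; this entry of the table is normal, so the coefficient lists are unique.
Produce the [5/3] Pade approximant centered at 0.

The Pade approximant has numerator coefficients [-11/19, 110/361, 825/2527, -1485/5054, -297/2527, 891/5054]; denominator coefficients [1, 8/57, 1432/1197, -107/342].

Taylor coefficients needed (expand at 0): a_0 = -11/19, a_1 = 22/57, a_2 = 55/57, a_3 = -550/513, a_4 = -1540/1539, a_5 = 154/81, a_6 = 8239/13851, a_7 = -110990/41553, a_8 = 3575/13851.
Write the denominator as Q(ε) = 1 + q1*ε + q2*ε^2 + q3*ε^3. Requiring Q*f - P = O(ε^9) with deg P <= 5 kills the coefficients of ε^6..ε^8 in Q*f:
  ε^6: a_6 + q1*a_5 + q2*a_4 + q3*a_3 = 0, i.e. 8239/13851 + (154/81)*q1 + (-1540/1539)*q2 + (-550/513)*q3 = 0.
  ε^7: a_7 + q1*a_6 + q2*a_5 + q3*a_4 = 0, i.e. -110990/41553 + (8239/13851)*q1 + (154/81)*q2 + (-1540/1539)*q3 = 0.
  ε^8: a_8 + q1*a_7 + q2*a_6 + q3*a_5 = 0, i.e. 3575/13851 + (-110990/41553)*q1 + (8239/13851)*q2 + (154/81)*q3 = 0.
Solving this linear system: q1 = 8/57, q2 = 1432/1197, q3 = -107/342.
The numerator is Q*f truncated at degree 5: P0 = a_0 = -11/19; P1 = a_1 + q1*a_0 = 110/361; P2 = a_2 + q1*a_1 + q2*a_0 = 825/2527; P3 = a_3 + q1*a_2 + q2*a_1 + q3*a_0 = -1485/5054; P4 = a_4 + q1*a_3 + q2*a_2 + q3*a_1 = -297/2527; P5 = a_5 + q1*a_4 + q2*a_3 + q3*a_2 = 891/5054.


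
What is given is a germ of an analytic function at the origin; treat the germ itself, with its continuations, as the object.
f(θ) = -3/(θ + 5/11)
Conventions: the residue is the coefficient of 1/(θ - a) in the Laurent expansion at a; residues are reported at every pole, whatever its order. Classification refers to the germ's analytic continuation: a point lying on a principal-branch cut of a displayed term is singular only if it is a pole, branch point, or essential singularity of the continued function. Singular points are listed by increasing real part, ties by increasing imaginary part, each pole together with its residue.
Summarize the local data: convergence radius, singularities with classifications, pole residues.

Denominator factor (θ + 5/11): pole of order 1 at -5/11, modulus 5/11.
The radius of convergence is the smallest modulus among the singular points: 5/11.
At the order-1 pole -5/11 set g(θ) = (θ - (-5/11))*f(θ) = -3.
Simple pole: residue = g(a) at a = -5/11, which is -3.

Radius of convergence at 0: 5/11.
At -5/11: a pole of order 1; residue -3.


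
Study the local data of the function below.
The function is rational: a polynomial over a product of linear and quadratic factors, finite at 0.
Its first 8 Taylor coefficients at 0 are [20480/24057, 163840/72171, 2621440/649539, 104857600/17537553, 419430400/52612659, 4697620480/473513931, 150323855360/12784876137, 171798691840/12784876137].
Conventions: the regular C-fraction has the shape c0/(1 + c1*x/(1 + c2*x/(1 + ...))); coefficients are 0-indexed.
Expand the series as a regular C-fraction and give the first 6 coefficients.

The regular C-fraction coefficients are [20480/24057, -8/3, 8/9, -16/27, 4/27, -4/9].

Taylor coefficients (read off): a_0 = 20480/24057, a_1 = 163840/72171, a_2 = 2621440/649539, a_3 = 104857600/17537553, a_4 = 419430400/52612659, a_5 = 4697620480/473513931.
c0 = a_0 = 20480/24057. Peel one level at a time: if S = 1 + c*x/S' with S'(0) = 1, then c is the x-coefficient of S and S' = c*x/(S - 1).
S_1 = c0/f = 1 + (-8/3)*x + (64/27)*x^2 + ...; c1 = -8/3.
S_2 = c1*x/(S_1 - 1) = 1 + (8/9)*x + (128/243)*x^2 + ...; c2 = 8/9.
S_3 = c2*x/(S_2 - 1) = 1 + (-16/27)*x + (64/729)*x^2 + ...; c3 = -16/27.
S_4 = c3*x/(S_3 - 1) = 1 + (4/27)*x + (16/243)*x^2 + ...; c4 = 4/27.
S_5 = c4*x/(S_4 - 1) = 1 + (-4/9)*x + ...; c5 = -4/9.


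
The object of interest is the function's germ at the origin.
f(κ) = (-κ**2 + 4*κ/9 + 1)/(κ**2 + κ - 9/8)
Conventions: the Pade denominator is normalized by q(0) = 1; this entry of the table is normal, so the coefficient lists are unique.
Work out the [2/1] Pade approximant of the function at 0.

Taylor coefficients needed (expand at 0): a_0 = -8/9, a_1 = -32/27, a_2 = -232/243, a_3 = -4160/2187.
Write the denominator as Q(κ) = 1 + q1*κ. Requiring Q*f - P = O(κ^4) with deg P <= 2 kills the coefficients of κ^3..κ^3 in Q*f:
  κ^3: a_3 + q1*a_2 = 0, i.e. -4160/2187 + (-232/243)*q1 = 0.
Solving this linear system: q1 = -520/261.
The numerator is Q*f truncated at degree 2: P0 = a_0 = -8/9; P1 = a_1 + q1*a_0 = 1376/2349; P2 = a_2 + q1*a_1 = 3304/2349.

The Pade approximant has numerator coefficients [-8/9, 1376/2349, 3304/2349]; denominator coefficients [1, -520/261].


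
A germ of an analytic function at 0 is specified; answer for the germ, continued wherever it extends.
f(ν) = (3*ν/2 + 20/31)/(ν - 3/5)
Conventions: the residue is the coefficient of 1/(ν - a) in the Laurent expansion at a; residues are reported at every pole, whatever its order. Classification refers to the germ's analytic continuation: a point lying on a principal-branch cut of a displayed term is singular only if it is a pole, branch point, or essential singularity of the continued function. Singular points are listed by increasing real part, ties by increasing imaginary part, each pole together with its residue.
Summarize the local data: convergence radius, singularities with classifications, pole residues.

Denominator factor (ν - 3/5): pole of order 1 at 3/5, modulus 3/5.
The radius of convergence is the smallest modulus among the singular points: 3/5.
At the order-1 pole 3/5 set g(ν) = (ν - (3/5))*f(ν) = 3*ν/2 + 20/31.
Simple pole: residue = g(a) at a = 3/5, which is 479/310.

Radius of convergence at 0: 3/5.
At 3/5: a pole of order 1; residue 479/310.


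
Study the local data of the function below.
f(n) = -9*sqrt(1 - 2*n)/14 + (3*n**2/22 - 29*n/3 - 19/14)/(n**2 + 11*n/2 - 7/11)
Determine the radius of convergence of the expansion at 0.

The radius of convergence is -11/4 + (1/44)*sqrt(15873).

Denominator factor (n**2 + 11*n/2 - 7/11): discriminant 1443/44, real irrational roots -11/4 + (1/44)*sqrt(15873) and -11/4 - (1/44)*sqrt(15873); poles of order 1, moduli -11/4 + (1/44)*sqrt(15873) and 11/4 + (1/44)*sqrt(15873).
Branch term (-9/14)*sqrt(1 - n/(1/2)): its argument vanishes at n = 1/2, a square-root branch point, modulus 1/2.
The radius of convergence is the smallest modulus among the singular points: -11/4 + (1/44)*sqrt(15873).


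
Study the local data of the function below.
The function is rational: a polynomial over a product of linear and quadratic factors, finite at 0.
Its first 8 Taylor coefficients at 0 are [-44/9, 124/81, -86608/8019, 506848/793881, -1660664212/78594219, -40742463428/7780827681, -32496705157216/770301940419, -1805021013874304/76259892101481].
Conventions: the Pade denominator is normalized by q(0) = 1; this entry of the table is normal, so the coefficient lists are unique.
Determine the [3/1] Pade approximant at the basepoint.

The Pade approximant has numerator coefficients [-44/9, -45693109/285102, 11365409/285102, -5651426/15839]; denominator coefficients [1, 415166053/12544488].

Taylor coefficients needed (read off): a_0 = -44/9, a_1 = 124/81, a_2 = -86608/8019, a_3 = 506848/793881, a_4 = -1660664212/78594219.
Write the denominator as Q(j) = 1 + q1*j. Requiring Q*f - P = O(j^5) with deg P <= 3 kills the coefficients of j^4..j^4 in Q*f:
  j^4: a_4 + q1*a_3 = 0, i.e. -1660664212/78594219 + (506848/793881)*q1 = 0.
Solving this linear system: q1 = 415166053/12544488.
The numerator is Q*f truncated at degree 3: P0 = a_0 = -44/9; P1 = a_1 + q1*a_0 = -45693109/285102; P2 = a_2 + q1*a_1 = 11365409/285102; P3 = a_3 + q1*a_2 = -5651426/15839.


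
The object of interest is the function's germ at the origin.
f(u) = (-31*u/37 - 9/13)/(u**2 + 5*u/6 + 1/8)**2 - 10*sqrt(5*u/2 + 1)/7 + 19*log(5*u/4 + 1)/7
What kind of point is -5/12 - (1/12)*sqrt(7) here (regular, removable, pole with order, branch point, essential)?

The point is a pole of order 2.

The denominator factor u**2 + 5*u/6 + 1/8 vanishes at -5/12 - (1/12)*sqrt(7) and appears to the power 2; the numerator there equals -1981/5772 + (31/444)*sqrt(7), nonzero, and no other factor vanishes.
The branch terms are analytic at this point.
Hence a pole whose order is the multiplicity, 2.


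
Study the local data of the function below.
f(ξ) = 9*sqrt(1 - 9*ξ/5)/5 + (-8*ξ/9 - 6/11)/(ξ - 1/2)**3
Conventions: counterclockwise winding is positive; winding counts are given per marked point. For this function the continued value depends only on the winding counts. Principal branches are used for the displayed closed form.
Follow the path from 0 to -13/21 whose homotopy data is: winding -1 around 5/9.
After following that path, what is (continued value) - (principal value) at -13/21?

Continued minus principal equals -(18/175)*sqrt(2590).

The rational part is single-valued and drops out of the difference; each branch term changes only by its own monodromy.
(9/5)*sqrt(1 - ξ/(5/9)): winding -1 is odd, the square root flips sign, contributing -2*(9/5)*sqrt(1 - (-13/21)/(5/9)) = -2*(9/5)*sqrt(74/35) = -(18/175)*sqrt(2590).
Summing the contributions at ξ = -13/21 gives -(18/175)*sqrt(2590).


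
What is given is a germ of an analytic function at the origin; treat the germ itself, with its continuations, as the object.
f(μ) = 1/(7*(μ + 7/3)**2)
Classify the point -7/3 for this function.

The point is a pole of order 2.

The denominator factor μ + 7/3 vanishes at -7/3 and appears to the power 2; the numerator there equals 1/7, nonzero, and no other factor vanishes.
Hence a pole whose order is the multiplicity, 2.


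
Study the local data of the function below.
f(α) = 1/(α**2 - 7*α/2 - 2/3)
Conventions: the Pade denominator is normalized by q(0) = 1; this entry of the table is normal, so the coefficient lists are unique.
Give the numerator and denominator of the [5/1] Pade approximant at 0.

Taylor coefficients needed (expand at 0): a_0 = -3/2, a_1 = 63/8, a_2 = -1395/32, a_3 = 30807/128, a_4 = -680427/512, a_5 = 15028335/2048, a_6 = -331925283/8192.
Write the denominator as Q(α) = 1 + q1*α. Requiring Q*f - P = O(α^7) with deg P <= 5 kills the coefficients of α^6..α^6 in Q*f:
  α^6: a_6 + q1*a_5 = 0, i.e. -331925283/8192 + (15028335/2048)*q1 = 0.
Solving this linear system: q1 = 4097843/742140.
The numerator is Q*f truncated at degree 5: P0 = a_0 = -3/2; P1 = a_1 + q1*a_0 = -25201/61845; P2 = a_2 + q1*a_1 = -326/2945; P3 = a_3 + q1*a_2 = -4/133; P4 = a_4 + q1*a_3 = -24/2945; P5 = a_5 + q1*a_4 = -48/20615.

The Pade approximant has numerator coefficients [-3/2, -25201/61845, -326/2945, -4/133, -24/2945, -48/20615]; denominator coefficients [1, 4097843/742140].


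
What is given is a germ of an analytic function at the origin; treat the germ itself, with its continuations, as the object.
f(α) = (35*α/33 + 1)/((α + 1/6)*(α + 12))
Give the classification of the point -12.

The denominator factor α + 12 vanishes at -12 and appears to the power 1; the numerator there equals -129/11, nonzero, and no other factor vanishes.
Hence a pole whose order is the multiplicity, 1.

The point is a pole of order 1.


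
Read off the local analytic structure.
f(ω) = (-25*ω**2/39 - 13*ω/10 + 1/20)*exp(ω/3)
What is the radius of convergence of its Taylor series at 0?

The factor exp(ω/3) is entire and contributes no finite singular point.
The polynomial part has no poles.
No finite singular points: the Taylor series at 0 converges everywhere.

The radius of convergence is infinite.


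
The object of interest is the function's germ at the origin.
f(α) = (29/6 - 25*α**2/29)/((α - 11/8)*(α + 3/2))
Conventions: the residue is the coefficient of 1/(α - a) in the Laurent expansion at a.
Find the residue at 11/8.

At the order-1 pole 11/8 set g(α) = (α - (11/8))*f(α) = (29/6 - 25*α**2/29)/(α + 3/2).
Simple pole: residue = g(a) at a = 11/8, which is 17837/16008.

The residue is 17837/16008.


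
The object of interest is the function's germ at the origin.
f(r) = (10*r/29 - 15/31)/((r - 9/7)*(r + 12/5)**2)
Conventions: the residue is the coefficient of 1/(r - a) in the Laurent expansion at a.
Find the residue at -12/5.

At the order-2 pole -12/5 set g(r) = (r - (-12/5))^2*f(r) = (10*r/29 - 15/31)/(r - 9/7).
Order-2 pole: residue = g'(a); g'(-12/5) = 14875/4986753, so the residue is 14875/4986753.

The residue is 14875/4986753.


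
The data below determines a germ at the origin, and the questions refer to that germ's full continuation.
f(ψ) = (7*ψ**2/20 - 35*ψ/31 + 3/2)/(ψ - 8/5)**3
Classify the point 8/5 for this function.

The point is a pole of order 3.

The denominator factor ψ - 8/5 vanishes at 8/5 and appears to the power 3; the numerator there equals 4569/7750, nonzero, and no other factor vanishes.
Hence a pole whose order is the multiplicity, 3.


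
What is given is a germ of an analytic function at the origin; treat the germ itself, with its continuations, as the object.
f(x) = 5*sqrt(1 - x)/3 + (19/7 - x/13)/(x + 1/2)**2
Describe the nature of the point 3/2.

The point is a regular point.

Denominator factors: x + 1/2 = 2 at x = 3/2 — none vanishes.
Branch term sqrt(1 - x/(1)): argument at 3/2 is -1/2, nonzero, so 3/2 is not its branch point (a point on a principal cut is still regular for the continued germ).
So the germ continues analytically to 3/2.


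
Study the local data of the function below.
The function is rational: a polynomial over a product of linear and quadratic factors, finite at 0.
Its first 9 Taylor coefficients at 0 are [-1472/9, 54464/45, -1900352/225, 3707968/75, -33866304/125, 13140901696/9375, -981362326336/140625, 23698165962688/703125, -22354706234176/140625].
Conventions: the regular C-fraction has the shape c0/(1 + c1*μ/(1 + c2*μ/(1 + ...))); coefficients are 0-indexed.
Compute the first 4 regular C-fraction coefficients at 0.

The regular C-fraction coefficients are [-1472/9, 37/5, -78/185, 134318/7215].

Taylor coefficients (read off): a_0 = -1472/9, a_1 = 54464/45, a_2 = -1900352/225, a_3 = 3707968/75.
c0 = a_0 = -1472/9. Peel one level at a time: if S = 1 + c*μ/S' with S'(0) = 1, then c is the μ-coefficient of S and S' = c*μ/(S - 1).
S_1 = c0/f = 1 + (37/5)*μ + (78/25)*μ^2 + ...; c1 = 37/5.
S_2 = c1*μ/(S_1 - 1) = 1 + (-78/185)*μ + (268636/34225)*μ^2 + ...; c2 = -78/185.
S_3 = c2*μ/(S_2 - 1) = 1 + (134318/7215)*μ + ...; c3 = 134318/7215.


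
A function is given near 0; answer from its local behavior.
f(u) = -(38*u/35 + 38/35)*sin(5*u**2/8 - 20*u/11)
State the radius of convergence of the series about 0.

The radius of convergence is infinite.

The factor -sin(5*u**2/8 - 20*u/11) is entire and contributes no finite singular point.
The polynomial part has no poles.
No finite singular points: the Taylor series at 0 converges everywhere.


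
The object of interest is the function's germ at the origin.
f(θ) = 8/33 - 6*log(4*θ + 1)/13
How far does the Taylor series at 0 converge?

Branch term (-6/13)*log(1 - θ/(-1/4)): its argument vanishes at θ = -1/4, a logarithmic branch point, modulus 1/4.
The radius of convergence is the smallest modulus among the singular points: 1/4.

The radius of convergence is 1/4.


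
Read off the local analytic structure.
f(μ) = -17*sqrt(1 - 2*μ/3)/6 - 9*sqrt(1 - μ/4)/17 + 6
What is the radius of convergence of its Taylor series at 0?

The radius of convergence is 3/2.

Branch term (-17/6)*sqrt(1 - μ/(3/2)): its argument vanishes at μ = 3/2, a square-root branch point, modulus 3/2.
Branch term (-9/17)*sqrt(1 - μ/(4)): its argument vanishes at μ = 4, a square-root branch point, modulus 4.
The radius of convergence is the smallest modulus among the singular points: 3/2.


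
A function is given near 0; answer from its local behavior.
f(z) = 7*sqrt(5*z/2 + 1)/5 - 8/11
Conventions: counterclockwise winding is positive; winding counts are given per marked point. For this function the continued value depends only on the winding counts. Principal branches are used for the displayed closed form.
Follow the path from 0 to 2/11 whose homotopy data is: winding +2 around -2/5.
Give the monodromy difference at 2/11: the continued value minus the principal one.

Continued minus principal equals 0.

The rational part is single-valued and drops out of the difference; each branch term changes only by its own monodromy.
(7/5)*sqrt(1 - z/(-2/5)): winding +2 is even, the square root returns to the same sheet, contribution 0.
Summing the contributions at z = 2/11 gives 0.


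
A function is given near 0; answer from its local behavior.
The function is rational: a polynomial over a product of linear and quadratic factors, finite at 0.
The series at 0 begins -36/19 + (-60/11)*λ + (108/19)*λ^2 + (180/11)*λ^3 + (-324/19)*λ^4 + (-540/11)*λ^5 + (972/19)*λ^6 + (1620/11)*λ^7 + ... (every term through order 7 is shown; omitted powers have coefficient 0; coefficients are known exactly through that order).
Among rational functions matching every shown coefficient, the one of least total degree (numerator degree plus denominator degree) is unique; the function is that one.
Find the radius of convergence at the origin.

No rational of total degree below 3 reproduces all 8 coefficients; solving the [1/2] Pade equations on them gives f(λ) = (-20*λ/11 - 12/19)/(λ**2 + 1/3), whose expansion matches every shown term.
Denominator factor (λ**2 + 1/3): discriminant -4/3, complex-conjugate roots ((1/3)*sqrt(3))*i and -((1/3)*sqrt(3))*i; poles of order 1, moduli (1/3)*sqrt(3) and (1/3)*sqrt(3).
The radius of convergence is the smallest modulus among the singular points: (1/3)*sqrt(3).

The radius of convergence is (1/3)*sqrt(3).


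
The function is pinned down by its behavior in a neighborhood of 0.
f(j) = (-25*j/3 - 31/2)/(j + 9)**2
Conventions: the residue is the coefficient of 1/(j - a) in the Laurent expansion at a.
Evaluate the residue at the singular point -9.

At the order-2 pole -9 set g(j) = (j - (-9))^2*f(j) = -25*j/3 - 31/2.
Order-2 pole: residue = g'(a); g'(-9) = -25/3, so the residue is -25/3.

The residue is -25/3.


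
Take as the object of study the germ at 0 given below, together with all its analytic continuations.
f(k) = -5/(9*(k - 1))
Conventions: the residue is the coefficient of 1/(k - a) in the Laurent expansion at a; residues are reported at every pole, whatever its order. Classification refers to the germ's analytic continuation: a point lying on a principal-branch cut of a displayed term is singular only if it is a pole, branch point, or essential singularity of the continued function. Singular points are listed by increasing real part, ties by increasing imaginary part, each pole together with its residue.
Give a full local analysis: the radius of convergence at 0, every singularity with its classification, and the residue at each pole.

Denominator factor (k - 1): pole of order 1 at 1, modulus 1.
The radius of convergence is the smallest modulus among the singular points: 1.
At the order-1 pole 1 set g(k) = (k - (1))*f(k) = -5/9.
Simple pole: residue = g(a) at a = 1, which is -5/9.

Radius of convergence at 0: 1.
At 1: a pole of order 1; residue -5/9.


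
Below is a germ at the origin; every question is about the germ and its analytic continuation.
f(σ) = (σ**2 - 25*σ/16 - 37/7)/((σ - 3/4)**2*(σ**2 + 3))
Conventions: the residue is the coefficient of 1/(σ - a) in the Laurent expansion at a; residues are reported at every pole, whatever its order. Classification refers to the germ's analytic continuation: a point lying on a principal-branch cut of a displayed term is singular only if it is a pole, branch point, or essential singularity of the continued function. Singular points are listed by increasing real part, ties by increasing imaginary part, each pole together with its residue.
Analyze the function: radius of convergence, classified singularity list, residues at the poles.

Denominator factor (σ - 3/4)^2: pole of order 2 at 3/4, modulus 3/4.
Denominator factor (σ**2 + 3): discriminant -12, complex-conjugate roots (sqrt(3))*i and -(sqrt(3))*i; poles of order 1, moduli sqrt(3) and sqrt(3).
The radius of convergence is the smallest modulus among the singular points: 3/4.
The factor σ**2 + 3 splits as (σ - a)(σ - a') with a = -(sqrt(3))*i, a' = (sqrt(3))*i. At the order-1 pole a set g(σ) = (σ - a)*f(σ) = [(σ**2 - 25*σ/16 - 37/7)/(σ - 3/4)**2] / (σ - a').
Simple pole: residue = g(a) at a = -(sqrt(3))*i, which is (-271/798) + ((428/1197)*sqrt(3))*i.
The factor σ**2 + 3 splits as (σ - a)(σ - a') with a = (sqrt(3))*i, a' = -(sqrt(3))*i. At the order-1 pole a set g(σ) = (σ - a)*f(σ) = [(σ**2 - 25*σ/16 - 37/7)/(σ - 3/4)**2] / (σ - a').
Simple pole: residue = g(a) at a = (sqrt(3))*i, which is (-271/798) - ((428/1197)*sqrt(3))*i.
At the order-2 pole 3/4 set g(σ) = (σ - (3/4))^2*f(σ) = (σ**2 - 25*σ/16 - 37/7)/(σ**2 + 3).
Order-2 pole: residue = g'(a); g'(3/4) = 271/399, so the residue is 271/399.
List the singular points by increasing real part (a conjugate pair: the negative imaginary part first).

Radius of convergence at 0: 3/4.
At -(sqrt(3))*i: a pole of order 1; residue (-271/798) + ((428/1197)*sqrt(3))*i.
At (sqrt(3))*i: a pole of order 1; residue (-271/798) - ((428/1197)*sqrt(3))*i.
At 3/4: a pole of order 2; residue 271/399.


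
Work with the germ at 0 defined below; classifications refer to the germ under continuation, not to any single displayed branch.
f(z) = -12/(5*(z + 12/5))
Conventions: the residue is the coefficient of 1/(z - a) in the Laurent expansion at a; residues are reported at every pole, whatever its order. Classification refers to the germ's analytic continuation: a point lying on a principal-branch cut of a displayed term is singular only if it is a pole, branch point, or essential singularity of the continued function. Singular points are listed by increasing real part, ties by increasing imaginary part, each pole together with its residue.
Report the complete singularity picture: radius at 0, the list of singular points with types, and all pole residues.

Denominator factor (z + 12/5): pole of order 1 at -12/5, modulus 12/5.
The radius of convergence is the smallest modulus among the singular points: 12/5.
At the order-1 pole -12/5 set g(z) = (z - (-12/5))*f(z) = -12/5.
Simple pole: residue = g(a) at a = -12/5, which is -12/5.

Radius of convergence at 0: 12/5.
At -12/5: a pole of order 1; residue -12/5.


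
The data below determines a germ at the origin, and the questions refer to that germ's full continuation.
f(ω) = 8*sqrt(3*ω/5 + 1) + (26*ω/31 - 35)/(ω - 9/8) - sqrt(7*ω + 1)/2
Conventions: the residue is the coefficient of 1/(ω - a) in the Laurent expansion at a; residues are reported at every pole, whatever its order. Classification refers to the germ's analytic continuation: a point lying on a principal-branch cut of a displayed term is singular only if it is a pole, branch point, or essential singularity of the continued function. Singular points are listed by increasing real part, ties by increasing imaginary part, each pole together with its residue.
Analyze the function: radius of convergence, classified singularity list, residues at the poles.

Radius of convergence at 0: 1/7.
At -5/3: an algebraic (square-root) branch point.
At -1/7: an algebraic (square-root) branch point.
At 9/8: a pole of order 1; residue -4223/124.

Denominator factor (ω - 9/8): pole of order 1 at 9/8, modulus 9/8.
Branch term (8)*sqrt(1 - ω/(-5/3)): its argument vanishes at ω = -5/3, a square-root branch point, modulus 5/3.
Branch term (-1/2)*sqrt(1 - ω/(-1/7)): its argument vanishes at ω = -1/7, a square-root branch point, modulus 1/7.
The radius of convergence is the smallest modulus among the singular points: 1/7.
The branch terms are analytic at 9/8 and contribute nothing to the residue; only the rational part matters.
At the order-1 pole 9/8 set g(ω) = (ω - (9/8))*(rational part) = 26*ω/31 - 35.
Simple pole: residue = g(a) at a = 9/8, which is -4223/124.
List the singular points by increasing real part (a conjugate pair: the negative imaginary part first).


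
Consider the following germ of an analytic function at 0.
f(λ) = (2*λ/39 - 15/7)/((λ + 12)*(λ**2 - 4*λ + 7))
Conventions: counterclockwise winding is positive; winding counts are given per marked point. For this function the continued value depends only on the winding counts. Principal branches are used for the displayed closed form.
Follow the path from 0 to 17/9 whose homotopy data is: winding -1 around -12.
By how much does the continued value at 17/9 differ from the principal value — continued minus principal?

Continued minus principal equals 0.

The function is rational, hence single-valued: continuing it around any pole returns the same value, so the difference is 0.


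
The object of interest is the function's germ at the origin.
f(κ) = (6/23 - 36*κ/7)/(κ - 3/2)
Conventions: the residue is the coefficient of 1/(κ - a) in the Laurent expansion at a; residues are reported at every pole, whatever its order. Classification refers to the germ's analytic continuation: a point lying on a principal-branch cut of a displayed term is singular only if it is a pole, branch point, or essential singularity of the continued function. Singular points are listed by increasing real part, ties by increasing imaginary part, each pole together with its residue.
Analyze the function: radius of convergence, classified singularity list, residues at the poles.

Denominator factor (κ - 3/2): pole of order 1 at 3/2, modulus 3/2.
The radius of convergence is the smallest modulus among the singular points: 3/2.
At the order-1 pole 3/2 set g(κ) = (κ - (3/2))*f(κ) = 6/23 - 36*κ/7.
Simple pole: residue = g(a) at a = 3/2, which is -1200/161.

Radius of convergence at 0: 3/2.
At 3/2: a pole of order 1; residue -1200/161.


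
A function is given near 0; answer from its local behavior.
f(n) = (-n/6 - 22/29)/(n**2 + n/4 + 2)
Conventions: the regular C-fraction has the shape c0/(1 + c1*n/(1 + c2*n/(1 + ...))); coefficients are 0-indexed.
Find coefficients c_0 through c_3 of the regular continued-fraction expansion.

The regular C-fraction coefficients are [-11/29, -25/264, 18149/3300, -132/25].

Taylor coefficients (expand at 0): a_0 = -11/29, a_1 = -25/696, a_2 = 1081/5568, a_3 = -281/44544.
c0 = a_0 = -11/29. Peel one level at a time: if S = 1 + c*n/S' with S'(0) = 1, then c is the n-coefficient of S and S' = c*n/(S - 1).
S_1 = c0/f = 1 + (-25/264)*n + (18149/34848)*n^2 + ...; c1 = -25/264.
S_2 = c1*n/(S_1 - 1) = 1 + (18149/3300)*n + (18149/625)*n^2 + ...; c2 = 18149/3300.
S_3 = c2*n/(S_2 - 1) = 1 + (-132/25)*n + ...; c3 = -132/25.
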